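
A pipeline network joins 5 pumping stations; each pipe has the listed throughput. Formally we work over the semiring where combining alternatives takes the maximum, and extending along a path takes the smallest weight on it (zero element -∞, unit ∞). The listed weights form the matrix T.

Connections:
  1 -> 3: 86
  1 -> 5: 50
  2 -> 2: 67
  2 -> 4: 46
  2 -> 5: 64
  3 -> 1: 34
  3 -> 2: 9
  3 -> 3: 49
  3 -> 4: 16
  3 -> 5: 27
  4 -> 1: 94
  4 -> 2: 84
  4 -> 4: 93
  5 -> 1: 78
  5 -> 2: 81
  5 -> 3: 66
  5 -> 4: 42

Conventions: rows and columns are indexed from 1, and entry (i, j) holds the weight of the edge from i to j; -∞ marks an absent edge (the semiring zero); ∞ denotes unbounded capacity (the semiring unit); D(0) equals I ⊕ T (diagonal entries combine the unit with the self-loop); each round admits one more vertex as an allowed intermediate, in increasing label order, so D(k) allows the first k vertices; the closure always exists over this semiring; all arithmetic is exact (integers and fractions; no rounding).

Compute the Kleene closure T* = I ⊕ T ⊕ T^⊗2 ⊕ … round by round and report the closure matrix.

D(0):
  [∞, -∞, 86, -∞, 50]
  [-∞, ∞, -∞, 46, 64]
  [34, 9, ∞, 16, 27]
  [94, 84, -∞, ∞, -∞]
  [78, 81, 66, 42, ∞]
D(1):
  [∞, -∞, 86, -∞, 50]
  [-∞, ∞, -∞, 46, 64]
  [34, 9, ∞, 16, 34]
  [94, 84, 86, ∞, 50]
  [78, 81, 78, 42, ∞]
D(2):
  [∞, -∞, 86, -∞, 50]
  [-∞, ∞, -∞, 46, 64]
  [34, 9, ∞, 16, 34]
  [94, 84, 86, ∞, 64]
  [78, 81, 78, 46, ∞]
D(3):
  [∞, 9, 86, 16, 50]
  [-∞, ∞, -∞, 46, 64]
  [34, 9, ∞, 16, 34]
  [94, 84, 86, ∞, 64]
  [78, 81, 78, 46, ∞]
D(4):
  [∞, 16, 86, 16, 50]
  [46, ∞, 46, 46, 64]
  [34, 16, ∞, 16, 34]
  [94, 84, 86, ∞, 64]
  [78, 81, 78, 46, ∞]
D(5):
  [∞, 50, 86, 46, 50]
  [64, ∞, 64, 46, 64]
  [34, 34, ∞, 34, 34]
  [94, 84, 86, ∞, 64]
  [78, 81, 78, 46, ∞]
Answer: T* = [[∞, 50, 86, 46, 50], [64, ∞, 64, 46, 64], [34, 34, ∞, 34, 34], [94, 84, 86, ∞, 64], [78, 81, 78, 46, ∞]]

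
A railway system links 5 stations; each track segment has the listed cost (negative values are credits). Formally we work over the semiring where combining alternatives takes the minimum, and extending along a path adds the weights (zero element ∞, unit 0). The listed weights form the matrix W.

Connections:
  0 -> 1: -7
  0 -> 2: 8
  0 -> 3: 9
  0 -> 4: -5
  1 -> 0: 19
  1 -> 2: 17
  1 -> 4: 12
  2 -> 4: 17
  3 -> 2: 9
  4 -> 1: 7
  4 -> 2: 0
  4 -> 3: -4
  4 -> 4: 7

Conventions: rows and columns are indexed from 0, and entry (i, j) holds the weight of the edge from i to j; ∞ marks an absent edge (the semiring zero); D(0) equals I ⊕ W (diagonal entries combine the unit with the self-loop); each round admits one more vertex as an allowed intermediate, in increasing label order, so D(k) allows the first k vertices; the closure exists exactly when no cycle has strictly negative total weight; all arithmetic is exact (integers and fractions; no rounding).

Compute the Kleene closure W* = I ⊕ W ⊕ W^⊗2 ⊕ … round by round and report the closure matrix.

D(0):
  [0, -7, 8, 9, -5]
  [19, 0, 17, ∞, 12]
  [∞, ∞, 0, ∞, 17]
  [∞, ∞, 9, 0, ∞]
  [∞, 7, 0, -4, 0]
D(1):
  [0, -7, 8, 9, -5]
  [19, 0, 17, 28, 12]
  [∞, ∞, 0, ∞, 17]
  [∞, ∞, 9, 0, ∞]
  [∞, 7, 0, -4, 0]
D(2):
  [0, -7, 8, 9, -5]
  [19, 0, 17, 28, 12]
  [∞, ∞, 0, ∞, 17]
  [∞, ∞, 9, 0, ∞]
  [26, 7, 0, -4, 0]
D(3):
  [0, -7, 8, 9, -5]
  [19, 0, 17, 28, 12]
  [∞, ∞, 0, ∞, 17]
  [∞, ∞, 9, 0, 26]
  [26, 7, 0, -4, 0]
D(4):
  [0, -7, 8, 9, -5]
  [19, 0, 17, 28, 12]
  [∞, ∞, 0, ∞, 17]
  [∞, ∞, 9, 0, 26]
  [26, 7, 0, -4, 0]
D(5):
  [0, -7, -5, -9, -5]
  [19, 0, 12, 8, 12]
  [43, 24, 0, 13, 17]
  [52, 33, 9, 0, 26]
  [26, 7, 0, -4, 0]
Answer: W* = [[0, -7, -5, -9, -5], [19, 0, 12, 8, 12], [43, 24, 0, 13, 17], [52, 33, 9, 0, 26], [26, 7, 0, -4, 0]]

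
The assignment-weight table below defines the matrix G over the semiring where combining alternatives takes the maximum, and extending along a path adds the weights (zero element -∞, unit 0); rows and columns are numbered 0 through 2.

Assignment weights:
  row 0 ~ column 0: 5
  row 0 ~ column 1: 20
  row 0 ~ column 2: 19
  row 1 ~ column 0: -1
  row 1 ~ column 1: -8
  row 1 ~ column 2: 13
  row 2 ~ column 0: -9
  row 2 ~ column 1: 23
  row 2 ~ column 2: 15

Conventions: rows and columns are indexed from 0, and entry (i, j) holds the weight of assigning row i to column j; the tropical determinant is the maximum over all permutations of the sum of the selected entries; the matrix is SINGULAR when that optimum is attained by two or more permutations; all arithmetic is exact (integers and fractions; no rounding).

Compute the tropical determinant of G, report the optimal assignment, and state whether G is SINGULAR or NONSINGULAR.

σ = (0, 1, 2): 5 + (-8) + 15 = 12
σ = (0, 2, 1): 5 + 13 + 23 = 41
σ = (1, 0, 2): 20 + (-1) + 15 = 34
σ = (1, 2, 0): 20 + 13 + (-9) = 24
σ = (2, 0, 1): 19 + (-1) + 23 = 41
σ = (2, 1, 0): 19 + (-8) + (-9) = 2
Optimal value attained by: σ = (0, 2, 1).
Answer: det⊕(G) = 41; verdict: SINGULAR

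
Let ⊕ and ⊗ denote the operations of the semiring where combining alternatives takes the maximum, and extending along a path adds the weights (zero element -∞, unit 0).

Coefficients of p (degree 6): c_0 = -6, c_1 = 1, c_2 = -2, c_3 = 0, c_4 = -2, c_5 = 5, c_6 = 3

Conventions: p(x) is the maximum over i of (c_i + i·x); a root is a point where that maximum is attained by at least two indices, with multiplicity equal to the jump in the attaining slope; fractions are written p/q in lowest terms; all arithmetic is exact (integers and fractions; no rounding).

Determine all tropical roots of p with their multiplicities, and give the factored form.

hull edge (i=0, c=-6) to (i=1, c=1): slope 7, span 1
hull edge (i=1, c=1) to (i=5, c=5): slope 1, span 4
hull edge (i=5, c=5) to (i=6, c=3): slope -2, span 1
Factored form: p(x) = 3 ⊗ (x ⊕ (-7)) ⊗ (x ⊕ (-1)) ⊗ (x ⊕ (-1)) ⊗ (x ⊕ (-1)) ⊗ (x ⊕ (-1)) ⊗ (x ⊕ 2)
Answer: roots = -7 (mult 1), -1 (mult 4), 2 (mult 1)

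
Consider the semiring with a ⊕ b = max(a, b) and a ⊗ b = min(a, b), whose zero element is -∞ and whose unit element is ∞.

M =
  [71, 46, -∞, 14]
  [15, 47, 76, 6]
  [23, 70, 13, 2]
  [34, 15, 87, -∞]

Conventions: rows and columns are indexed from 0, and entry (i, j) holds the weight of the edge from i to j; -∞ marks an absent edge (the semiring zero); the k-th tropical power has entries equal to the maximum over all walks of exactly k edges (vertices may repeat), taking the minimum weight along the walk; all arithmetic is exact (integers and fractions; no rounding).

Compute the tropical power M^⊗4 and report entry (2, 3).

M^⊗2:
  [71, 46, 46, 14]
  [23, 70, 47, 14]
  [23, 47, 70, 14]
  [34, 70, 15, 14]
M^⊗3:
  [71, 46, 46, 14]
  [23, 47, 70, 14]
  [23, 70, 47, 14]
  [34, 47, 70, 14]
M^⊗4:
  [71, 46, 46, 14]
  [23, 70, 47, 14]
  [23, 47, 70, 14]
  [34, 70, 47, 14]
Key observation: the optimum is the walk 2->0->0->0->3, with weight 23 min 71 min 71 min 14 = 14.
Optimal value attained by: walk 2->0->0->0->3.
Answer: (M^⊗4)[2][3] = 14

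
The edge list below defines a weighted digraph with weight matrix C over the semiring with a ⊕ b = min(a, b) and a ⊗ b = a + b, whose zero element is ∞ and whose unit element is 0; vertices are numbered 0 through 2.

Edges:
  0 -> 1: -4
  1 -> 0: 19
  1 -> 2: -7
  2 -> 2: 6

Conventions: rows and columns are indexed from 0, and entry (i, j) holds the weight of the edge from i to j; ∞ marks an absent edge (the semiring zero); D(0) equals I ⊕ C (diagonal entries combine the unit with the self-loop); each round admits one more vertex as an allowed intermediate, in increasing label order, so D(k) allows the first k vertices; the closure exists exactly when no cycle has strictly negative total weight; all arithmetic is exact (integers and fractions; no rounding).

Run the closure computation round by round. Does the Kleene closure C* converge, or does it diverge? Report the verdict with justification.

D(0):
  [0, -4, ∞]
  [19, 0, -7]
  [∞, ∞, 0]
D(1):
  [0, -4, ∞]
  [19, 0, -7]
  [∞, ∞, 0]
D(2):
  [0, -4, -11]
  [19, 0, -7]
  [∞, ∞, 0]
D(3):
  [0, -4, -11]
  [19, 0, -7]
  [∞, ∞, 0]
Key observation: every diagonal entry stays at the unit through all rounds, so no improving cycle exists.
Answer: CONVERGES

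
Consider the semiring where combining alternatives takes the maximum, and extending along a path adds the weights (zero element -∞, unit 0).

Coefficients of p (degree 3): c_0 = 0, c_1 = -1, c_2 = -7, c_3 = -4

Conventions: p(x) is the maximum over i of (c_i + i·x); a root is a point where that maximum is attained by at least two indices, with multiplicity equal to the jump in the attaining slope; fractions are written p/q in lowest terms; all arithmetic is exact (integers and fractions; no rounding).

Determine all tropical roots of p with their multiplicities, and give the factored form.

hull edge (i=0, c=0) to (i=1, c=-1): slope -1, span 1
hull edge (i=1, c=-1) to (i=3, c=-4): slope -3/2, span 2
Factored form: p(x) = -4 ⊗ (x ⊕ 1) ⊗ (x ⊕ 3/2) ⊗ (x ⊕ 3/2)
Answer: roots = 1 (mult 1), 3/2 (mult 2)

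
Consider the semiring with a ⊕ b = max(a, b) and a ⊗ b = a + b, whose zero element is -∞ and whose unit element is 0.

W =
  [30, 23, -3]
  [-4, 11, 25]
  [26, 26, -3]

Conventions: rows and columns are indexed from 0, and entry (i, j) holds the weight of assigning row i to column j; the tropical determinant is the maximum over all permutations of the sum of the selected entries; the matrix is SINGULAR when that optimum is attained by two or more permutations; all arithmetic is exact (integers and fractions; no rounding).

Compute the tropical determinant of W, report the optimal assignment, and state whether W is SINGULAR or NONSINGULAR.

σ = (0, 1, 2): 30 + 11 + (-3) = 38
σ = (0, 2, 1): 30 + 25 + 26 = 81
σ = (1, 0, 2): 23 + (-4) + (-3) = 16
σ = (1, 2, 0): 23 + 25 + 26 = 74
σ = (2, 0, 1): (-3) + (-4) + 26 = 19
σ = (2, 1, 0): (-3) + 11 + 26 = 34
Optimal value attained by: σ = (0, 2, 1).
Answer: det⊕(W) = 81; verdict: NONSINGULAR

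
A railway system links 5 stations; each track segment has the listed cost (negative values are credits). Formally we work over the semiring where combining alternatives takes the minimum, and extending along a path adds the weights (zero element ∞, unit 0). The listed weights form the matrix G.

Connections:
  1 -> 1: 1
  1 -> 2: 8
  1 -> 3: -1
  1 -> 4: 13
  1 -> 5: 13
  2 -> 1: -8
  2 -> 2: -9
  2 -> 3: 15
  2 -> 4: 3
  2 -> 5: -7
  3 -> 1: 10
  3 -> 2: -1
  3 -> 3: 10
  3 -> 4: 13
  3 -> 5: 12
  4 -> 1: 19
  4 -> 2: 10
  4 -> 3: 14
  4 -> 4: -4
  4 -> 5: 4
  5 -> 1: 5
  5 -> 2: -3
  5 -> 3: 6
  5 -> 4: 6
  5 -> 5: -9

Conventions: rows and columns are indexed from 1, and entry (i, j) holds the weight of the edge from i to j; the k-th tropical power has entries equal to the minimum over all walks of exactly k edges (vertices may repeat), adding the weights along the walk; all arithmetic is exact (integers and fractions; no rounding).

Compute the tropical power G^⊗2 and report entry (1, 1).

G^⊗2:
  [0, -2, 0, 9, 1]
  [-17, -18, -9, -6, -16]
  [-9, -10, 9, 2, -8]
  [2, 1, 10, -8, -5]
  [-11, -12, -3, -3, -18]
Key observation: the optimum is the walk 1->2->1, with weight 8 + (-8) = 0.
Optimal value attained by: walk 1->2->1.
Answer: (G^⊗2)[1][1] = 0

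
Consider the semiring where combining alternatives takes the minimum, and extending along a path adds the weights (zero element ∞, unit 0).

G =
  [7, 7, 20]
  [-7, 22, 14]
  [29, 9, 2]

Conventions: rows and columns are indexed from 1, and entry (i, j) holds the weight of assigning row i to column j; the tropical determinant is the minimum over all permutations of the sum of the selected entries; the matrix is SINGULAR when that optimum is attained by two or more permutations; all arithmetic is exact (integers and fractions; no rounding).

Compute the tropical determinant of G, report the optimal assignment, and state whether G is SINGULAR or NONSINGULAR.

σ = (1, 2, 3): 7 + 22 + 2 = 31
σ = (1, 3, 2): 7 + 14 + 9 = 30
σ = (2, 1, 3): 7 + (-7) + 2 = 2
σ = (2, 3, 1): 7 + 14 + 29 = 50
σ = (3, 1, 2): 20 + (-7) + 9 = 22
σ = (3, 2, 1): 20 + 22 + 29 = 71
Optimal value attained by: σ = (2, 1, 3).
Answer: det⊕(G) = 2; verdict: NONSINGULAR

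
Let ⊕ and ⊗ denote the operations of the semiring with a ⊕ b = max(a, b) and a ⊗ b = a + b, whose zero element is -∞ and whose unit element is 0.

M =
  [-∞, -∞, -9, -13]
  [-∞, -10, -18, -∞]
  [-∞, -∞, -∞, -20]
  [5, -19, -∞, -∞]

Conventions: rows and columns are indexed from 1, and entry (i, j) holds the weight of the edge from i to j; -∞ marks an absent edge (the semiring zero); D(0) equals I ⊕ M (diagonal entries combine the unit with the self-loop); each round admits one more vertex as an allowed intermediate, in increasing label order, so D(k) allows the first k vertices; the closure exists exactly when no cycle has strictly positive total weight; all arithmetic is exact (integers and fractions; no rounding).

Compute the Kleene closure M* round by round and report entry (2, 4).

D(0):
  [0, -∞, -9, -13]
  [-∞, 0, -18, -∞]
  [-∞, -∞, 0, -20]
  [5, -19, -∞, 0]
D(1):
  [0, -∞, -9, -13]
  [-∞, 0, -18, -∞]
  [-∞, -∞, 0, -20]
  [5, -19, -4, 0]
D(2):
  [0, -∞, -9, -13]
  [-∞, 0, -18, -∞]
  [-∞, -∞, 0, -20]
  [5, -19, -4, 0]
D(3):
  [0, -∞, -9, -13]
  [-∞, 0, -18, -38]
  [-∞, -∞, 0, -20]
  [5, -19, -4, 0]
D(4):
  [0, -32, -9, -13]
  [-33, 0, -18, -38]
  [-15, -39, 0, -20]
  [5, -19, -4, 0]
Answer: M*[2][4] = -38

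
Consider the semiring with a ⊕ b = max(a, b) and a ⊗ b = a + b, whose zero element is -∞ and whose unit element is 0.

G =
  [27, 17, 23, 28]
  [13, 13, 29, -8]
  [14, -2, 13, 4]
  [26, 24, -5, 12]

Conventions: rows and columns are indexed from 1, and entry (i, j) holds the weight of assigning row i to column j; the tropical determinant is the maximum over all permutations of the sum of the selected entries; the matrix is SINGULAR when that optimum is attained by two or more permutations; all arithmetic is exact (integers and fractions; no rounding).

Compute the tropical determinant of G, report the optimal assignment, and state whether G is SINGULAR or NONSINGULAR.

σ = (1, 2, 3, 4): 27 + 13 + 13 + 12 = 65
σ = (1, 2, 4, 3): 27 + 13 + 4 + (-5) = 39
σ = (1, 3, 2, 4): 27 + 29 + (-2) + 12 = 66
σ = (1, 3, 4, 2): 27 + 29 + 4 + 24 = 84
σ = (1, 4, 2, 3): 27 + (-8) + (-2) + (-5) = 12
σ = (1, 4, 3, 2): 27 + (-8) + 13 + 24 = 56
σ = (2, 1, 3, 4): 17 + 13 + 13 + 12 = 55
σ = (2, 1, 4, 3): 17 + 13 + 4 + (-5) = 29
σ = (2, 3, 1, 4): 17 + 29 + 14 + 12 = 72
σ = (2, 3, 4, 1): 17 + 29 + 4 + 26 = 76
σ = (2, 4, 1, 3): 17 + (-8) + 14 + (-5) = 18
σ = (2, 4, 3, 1): 17 + (-8) + 13 + 26 = 48
σ = (3, 1, 2, 4): 23 + 13 + (-2) + 12 = 46
σ = (3, 1, 4, 2): 23 + 13 + 4 + 24 = 64
σ = (3, 2, 1, 4): 23 + 13 + 14 + 12 = 62
σ = (3, 2, 4, 1): 23 + 13 + 4 + 26 = 66
σ = (3, 4, 1, 2): 23 + (-8) + 14 + 24 = 53
σ = (3, 4, 2, 1): 23 + (-8) + (-2) + 26 = 39
σ = (4, 1, 2, 3): 28 + 13 + (-2) + (-5) = 34
σ = (4, 1, 3, 2): 28 + 13 + 13 + 24 = 78
σ = (4, 2, 1, 3): 28 + 13 + 14 + (-5) = 50
σ = (4, 2, 3, 1): 28 + 13 + 13 + 26 = 80
σ = (4, 3, 1, 2): 28 + 29 + 14 + 24 = 95
σ = (4, 3, 2, 1): 28 + 29 + (-2) + 26 = 81
Optimal value attained by: σ = (4, 3, 1, 2).
Answer: det⊕(G) = 95; verdict: NONSINGULAR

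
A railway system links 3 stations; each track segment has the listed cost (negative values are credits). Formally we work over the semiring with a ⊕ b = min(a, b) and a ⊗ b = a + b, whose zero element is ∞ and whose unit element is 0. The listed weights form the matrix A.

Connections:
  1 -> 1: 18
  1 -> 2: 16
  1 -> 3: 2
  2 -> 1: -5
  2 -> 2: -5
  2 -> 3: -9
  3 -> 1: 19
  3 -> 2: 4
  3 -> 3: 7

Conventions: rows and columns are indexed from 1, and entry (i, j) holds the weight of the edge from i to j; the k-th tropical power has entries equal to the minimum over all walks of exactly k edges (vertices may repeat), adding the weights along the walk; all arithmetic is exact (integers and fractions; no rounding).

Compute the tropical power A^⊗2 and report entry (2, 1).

A^⊗2:
  [11, 6, 7]
  [-10, -10, -14]
  [-1, -1, -5]
Key observation: the optimum is the walk 2->2->1, with weight (-5) + (-5) = -10.
Optimal value attained by: walk 2->2->1.
Answer: (A^⊗2)[2][1] = -10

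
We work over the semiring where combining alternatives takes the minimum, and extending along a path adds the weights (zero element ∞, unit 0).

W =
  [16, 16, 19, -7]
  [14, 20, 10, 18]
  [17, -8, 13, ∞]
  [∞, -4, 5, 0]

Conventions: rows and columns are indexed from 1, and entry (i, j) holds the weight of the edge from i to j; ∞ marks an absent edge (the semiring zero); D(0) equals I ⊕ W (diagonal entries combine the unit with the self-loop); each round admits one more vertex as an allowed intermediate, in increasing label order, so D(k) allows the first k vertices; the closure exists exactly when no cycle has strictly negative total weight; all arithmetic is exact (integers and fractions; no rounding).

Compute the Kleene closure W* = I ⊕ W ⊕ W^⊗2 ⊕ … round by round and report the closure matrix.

D(0):
  [0, 16, 19, -7]
  [14, 0, 10, 18]
  [17, -8, 0, ∞]
  [∞, -4, 5, 0]
D(1):
  [0, 16, 19, -7]
  [14, 0, 10, 7]
  [17, -8, 0, 10]
  [∞, -4, 5, 0]
D(2):
  [0, 16, 19, -7]
  [14, 0, 10, 7]
  [6, -8, 0, -1]
  [10, -4, 5, 0]
D(3):
  [0, 11, 19, -7]
  [14, 0, 10, 7]
  [6, -8, 0, -1]
  [10, -4, 5, 0]
D(4):
  [0, -11, -2, -7]
  [14, 0, 10, 7]
  [6, -8, 0, -1]
  [10, -4, 5, 0]
Answer: W* = [[0, -11, -2, -7], [14, 0, 10, 7], [6, -8, 0, -1], [10, -4, 5, 0]]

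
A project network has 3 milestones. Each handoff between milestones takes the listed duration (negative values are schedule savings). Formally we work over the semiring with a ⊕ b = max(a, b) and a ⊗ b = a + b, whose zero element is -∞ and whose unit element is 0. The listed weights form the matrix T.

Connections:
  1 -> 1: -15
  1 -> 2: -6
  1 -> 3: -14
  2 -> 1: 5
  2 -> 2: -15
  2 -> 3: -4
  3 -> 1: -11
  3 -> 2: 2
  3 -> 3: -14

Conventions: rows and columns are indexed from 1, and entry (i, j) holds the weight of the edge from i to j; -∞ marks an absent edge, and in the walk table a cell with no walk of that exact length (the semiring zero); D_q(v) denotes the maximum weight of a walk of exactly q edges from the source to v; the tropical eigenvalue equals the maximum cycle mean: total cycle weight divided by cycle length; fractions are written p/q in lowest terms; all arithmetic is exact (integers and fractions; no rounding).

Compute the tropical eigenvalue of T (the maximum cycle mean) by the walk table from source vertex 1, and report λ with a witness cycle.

q=0: [0, -∞, -∞]
q=1: [-15, -6, -14]
q=2: [-1, -12, -10]
q=3: [-7, -7, -15]
Optimal cycle mean attained by: cycle 1->2->1, total (-6) + 5, length 2.
Answer: λ = -1/2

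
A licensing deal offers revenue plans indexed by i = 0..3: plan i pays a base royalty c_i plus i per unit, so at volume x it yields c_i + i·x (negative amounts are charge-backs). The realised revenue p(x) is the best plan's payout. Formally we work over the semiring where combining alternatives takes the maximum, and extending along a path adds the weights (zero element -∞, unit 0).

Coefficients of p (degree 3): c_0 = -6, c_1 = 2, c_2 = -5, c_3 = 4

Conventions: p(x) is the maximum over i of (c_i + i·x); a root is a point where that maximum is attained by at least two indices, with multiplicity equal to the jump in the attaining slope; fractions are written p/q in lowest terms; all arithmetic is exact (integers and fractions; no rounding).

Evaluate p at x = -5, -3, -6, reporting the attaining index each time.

p(-5) = max(-6+0·(-5)=-6, 2+1·(-5)=-3, -5+2·(-5)=-15, 4+3·(-5)=-11) = -3 (attained by i=1)
p(-3) = max(-6+0·(-3)=-6, 2+1·(-3)=-1, -5+2·(-3)=-11, 4+3·(-3)=-5) = -1 (attained by i=1)
p(-6) = max(-6+0·(-6)=-6, 2+1·(-6)=-4, -5+2·(-6)=-17, 4+3·(-6)=-14) = -4 (attained by i=1)
Answer: p(-5) = -3; p(-3) = -1; p(-6) = -4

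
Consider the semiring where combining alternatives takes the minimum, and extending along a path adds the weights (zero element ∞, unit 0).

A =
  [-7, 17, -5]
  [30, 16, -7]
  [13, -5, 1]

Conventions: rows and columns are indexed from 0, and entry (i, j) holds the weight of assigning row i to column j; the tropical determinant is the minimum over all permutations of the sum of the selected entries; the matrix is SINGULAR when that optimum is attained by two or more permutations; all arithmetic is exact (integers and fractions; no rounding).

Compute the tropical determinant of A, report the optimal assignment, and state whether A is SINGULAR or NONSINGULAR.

σ = (0, 1, 2): (-7) + 16 + 1 = 10
σ = (0, 2, 1): (-7) + (-7) + (-5) = -19
σ = (1, 0, 2): 17 + 30 + 1 = 48
σ = (1, 2, 0): 17 + (-7) + 13 = 23
σ = (2, 0, 1): (-5) + 30 + (-5) = 20
σ = (2, 1, 0): (-5) + 16 + 13 = 24
Optimal value attained by: σ = (0, 2, 1).
Answer: det⊕(A) = -19; verdict: NONSINGULAR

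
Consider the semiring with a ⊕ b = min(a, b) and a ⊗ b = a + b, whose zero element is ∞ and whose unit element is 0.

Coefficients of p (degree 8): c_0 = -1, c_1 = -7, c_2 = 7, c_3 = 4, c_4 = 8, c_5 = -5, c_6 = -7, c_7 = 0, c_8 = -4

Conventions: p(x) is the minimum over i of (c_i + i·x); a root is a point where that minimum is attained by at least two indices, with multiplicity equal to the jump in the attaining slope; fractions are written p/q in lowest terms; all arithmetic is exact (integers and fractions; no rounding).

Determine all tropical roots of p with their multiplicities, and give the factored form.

hull edge (i=0, c=-1) to (i=1, c=-7): slope -6, span 1
hull edge (i=1, c=-7) to (i=6, c=-7): slope 0, span 5
hull edge (i=6, c=-7) to (i=8, c=-4): slope 3/2, span 2
Factored form: p(x) = -4 ⊗ (x ⊕ (-3/2)) ⊗ (x ⊕ (-3/2)) ⊗ (x ⊕ 0) ⊗ (x ⊕ 0) ⊗ (x ⊕ 0) ⊗ (x ⊕ 0) ⊗ (x ⊕ 0) ⊗ (x ⊕ 6)
Answer: roots = -3/2 (mult 2), 0 (mult 5), 6 (mult 1)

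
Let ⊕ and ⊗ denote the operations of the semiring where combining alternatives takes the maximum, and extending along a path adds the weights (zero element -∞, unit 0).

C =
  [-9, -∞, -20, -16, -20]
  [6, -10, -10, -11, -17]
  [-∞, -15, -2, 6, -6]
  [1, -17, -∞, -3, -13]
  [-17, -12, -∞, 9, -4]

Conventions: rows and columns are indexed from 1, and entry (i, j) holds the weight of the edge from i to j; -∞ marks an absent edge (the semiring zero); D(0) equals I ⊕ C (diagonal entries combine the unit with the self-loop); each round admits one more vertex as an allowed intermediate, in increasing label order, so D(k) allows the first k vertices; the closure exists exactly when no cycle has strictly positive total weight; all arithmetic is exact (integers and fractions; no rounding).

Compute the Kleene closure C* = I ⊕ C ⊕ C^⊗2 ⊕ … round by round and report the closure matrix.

D(0):
  [0, -∞, -20, -16, -20]
  [6, 0, -10, -11, -17]
  [-∞, -15, 0, 6, -6]
  [1, -17, -∞, 0, -13]
  [-17, -12, -∞, 9, 0]
D(1):
  [0, -∞, -20, -16, -20]
  [6, 0, -10, -10, -14]
  [-∞, -15, 0, 6, -6]
  [1, -17, -19, 0, -13]
  [-17, -12, -37, 9, 0]
D(2):
  [0, -∞, -20, -16, -20]
  [6, 0, -10, -10, -14]
  [-9, -15, 0, 6, -6]
  [1, -17, -19, 0, -13]
  [-6, -12, -22, 9, 0]
D(3):
  [0, -35, -20, -14, -20]
  [6, 0, -10, -4, -14]
  [-9, -15, 0, 6, -6]
  [1, -17, -19, 0, -13]
  [-6, -12, -22, 9, 0]
D(4):
  [0, -31, -20, -14, -20]
  [6, 0, -10, -4, -14]
  [7, -11, 0, 6, -6]
  [1, -17, -19, 0, -13]
  [10, -8, -10, 9, 0]
D(5):
  [0, -28, -20, -11, -20]
  [6, 0, -10, -4, -14]
  [7, -11, 0, 6, -6]
  [1, -17, -19, 0, -13]
  [10, -8, -10, 9, 0]
Answer: C* = [[0, -28, -20, -11, -20], [6, 0, -10, -4, -14], [7, -11, 0, 6, -6], [1, -17, -19, 0, -13], [10, -8, -10, 9, 0]]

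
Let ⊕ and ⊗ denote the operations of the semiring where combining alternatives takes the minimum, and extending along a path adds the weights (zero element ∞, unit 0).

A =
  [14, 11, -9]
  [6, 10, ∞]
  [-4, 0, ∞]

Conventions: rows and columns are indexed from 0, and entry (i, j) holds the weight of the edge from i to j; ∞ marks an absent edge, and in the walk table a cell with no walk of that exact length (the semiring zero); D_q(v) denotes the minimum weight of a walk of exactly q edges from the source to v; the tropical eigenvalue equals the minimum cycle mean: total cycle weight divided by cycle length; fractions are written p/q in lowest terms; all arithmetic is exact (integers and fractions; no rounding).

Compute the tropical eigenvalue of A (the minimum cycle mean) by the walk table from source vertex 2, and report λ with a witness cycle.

q=0: [∞, ∞, 0]
q=1: [-4, 0, ∞]
q=2: [6, 7, -13]
q=3: [-17, -13, -3]
Optimal cycle mean attained by: cycle 0->2->0, total (-9) + (-4), length 2.
Answer: λ = -13/2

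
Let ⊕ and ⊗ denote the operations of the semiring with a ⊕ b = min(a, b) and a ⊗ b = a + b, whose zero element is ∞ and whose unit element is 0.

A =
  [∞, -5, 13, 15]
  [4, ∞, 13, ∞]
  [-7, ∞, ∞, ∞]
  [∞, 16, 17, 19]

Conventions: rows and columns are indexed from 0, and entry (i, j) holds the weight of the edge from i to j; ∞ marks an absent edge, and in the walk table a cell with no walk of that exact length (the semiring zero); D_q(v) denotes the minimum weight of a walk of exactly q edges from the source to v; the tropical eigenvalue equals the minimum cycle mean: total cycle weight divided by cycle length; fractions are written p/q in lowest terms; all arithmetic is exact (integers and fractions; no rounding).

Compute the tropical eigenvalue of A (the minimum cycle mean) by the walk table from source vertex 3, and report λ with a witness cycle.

q=0: [∞, ∞, ∞, 0]
q=1: [∞, 16, 17, 19]
q=2: [10, 35, 29, 38]
q=3: [22, 5, 23, 25]
q=4: [9, 17, 18, 37]
Optimal cycle mean attained by: cycle 0->1->0, total (-5) + 4, length 2.
Answer: λ = -1/2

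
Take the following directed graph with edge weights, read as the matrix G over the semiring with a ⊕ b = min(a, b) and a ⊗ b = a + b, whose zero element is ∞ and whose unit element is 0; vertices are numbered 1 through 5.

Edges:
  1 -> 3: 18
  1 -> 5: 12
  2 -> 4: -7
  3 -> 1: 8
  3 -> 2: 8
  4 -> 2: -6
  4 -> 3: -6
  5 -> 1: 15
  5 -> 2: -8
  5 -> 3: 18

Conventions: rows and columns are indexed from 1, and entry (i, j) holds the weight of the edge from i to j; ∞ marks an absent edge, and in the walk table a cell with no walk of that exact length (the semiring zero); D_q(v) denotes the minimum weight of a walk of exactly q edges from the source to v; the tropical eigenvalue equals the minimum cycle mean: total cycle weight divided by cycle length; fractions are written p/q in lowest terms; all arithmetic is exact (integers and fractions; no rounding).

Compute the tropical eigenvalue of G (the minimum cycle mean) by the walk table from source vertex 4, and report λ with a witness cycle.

q=0: [∞, ∞, ∞, 0, ∞]
q=1: [∞, -6, -6, ∞, ∞]
q=2: [2, 2, ∞, -13, ∞]
q=3: [∞, -19, -19, -5, 14]
q=4: [-11, -11, -11, -26, ∞]
q=5: [-3, -32, -32, -18, 1]
Optimal cycle mean attained by: cycle 2->4->2, total (-7) + (-6), length 2.
Answer: λ = -13/2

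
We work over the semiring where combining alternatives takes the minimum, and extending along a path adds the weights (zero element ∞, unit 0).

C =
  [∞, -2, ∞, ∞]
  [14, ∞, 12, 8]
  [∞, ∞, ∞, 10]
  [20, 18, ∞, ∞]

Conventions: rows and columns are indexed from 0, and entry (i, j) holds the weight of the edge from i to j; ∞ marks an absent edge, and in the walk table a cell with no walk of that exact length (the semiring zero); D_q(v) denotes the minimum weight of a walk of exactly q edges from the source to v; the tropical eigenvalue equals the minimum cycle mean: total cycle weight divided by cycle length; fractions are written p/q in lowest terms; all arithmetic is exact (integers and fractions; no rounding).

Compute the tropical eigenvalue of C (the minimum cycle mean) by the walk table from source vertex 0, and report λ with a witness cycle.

q=0: [0, ∞, ∞, ∞]
q=1: [∞, -2, ∞, ∞]
q=2: [12, ∞, 10, 6]
q=3: [26, 10, ∞, 20]
q=4: [24, 24, 22, 18]
Optimal cycle mean attained by: cycle 0->1->0, total (-2) + 14, length 2.
Answer: λ = 6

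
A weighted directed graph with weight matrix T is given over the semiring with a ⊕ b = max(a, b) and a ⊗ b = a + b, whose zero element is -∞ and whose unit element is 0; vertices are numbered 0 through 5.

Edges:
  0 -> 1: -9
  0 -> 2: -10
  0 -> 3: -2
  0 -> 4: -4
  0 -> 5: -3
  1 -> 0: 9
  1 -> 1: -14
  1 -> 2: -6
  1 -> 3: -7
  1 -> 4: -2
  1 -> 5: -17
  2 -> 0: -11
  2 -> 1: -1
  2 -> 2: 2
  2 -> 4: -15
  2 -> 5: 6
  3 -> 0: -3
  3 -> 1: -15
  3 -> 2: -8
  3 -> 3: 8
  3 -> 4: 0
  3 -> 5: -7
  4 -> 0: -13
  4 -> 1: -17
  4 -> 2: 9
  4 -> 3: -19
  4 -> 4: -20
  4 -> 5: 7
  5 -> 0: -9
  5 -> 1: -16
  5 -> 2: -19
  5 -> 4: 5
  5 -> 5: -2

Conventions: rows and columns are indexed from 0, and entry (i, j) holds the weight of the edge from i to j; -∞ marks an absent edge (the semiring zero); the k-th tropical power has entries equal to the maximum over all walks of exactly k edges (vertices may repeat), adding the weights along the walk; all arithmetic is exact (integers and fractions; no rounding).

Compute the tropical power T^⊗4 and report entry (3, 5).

T^⊗2:
  [0, -11, 5, 6, 2, 3]
  [-5, 0, 7, 7, 5, 6]
  [8, 1, 4, -8, 11, 8]
  [5, -7, 9, 16, 8, 7]
  [-2, 8, 11, -11, 12, 15]
  [-7, -12, 14, -11, 3, 12]
T^⊗3:
  [3, 4, 11, 14, 8, 11]
  [9, 6, 14, 15, 11, 13]
  [10, 3, 20, 6, 13, 18]
  [13, 8, 17, 24, 16, 15]
  [17, 10, 21, 1, 20, 19]
  [3, 13, 16, -3, 17, 20]
T^⊗4:
  [13, 10, 17, 22, 16, 17]
  [15, 13, 20, 23, 18, 20]
  [12, 19, 22, 14, 23, 26]
  [21, 16, 25, 32, 24, 23]
  [19, 20, 29, 15, 24, 27]
  [22, 15, 26, 6, 25, 24]
Key observation: the optimum is the walk 3->3->3->4->5, with weight 8 + 8 + 0 + 7 = 23.
Optimal value attained by: walk 3->3->3->4->5.
Answer: (T^⊗4)[3][5] = 23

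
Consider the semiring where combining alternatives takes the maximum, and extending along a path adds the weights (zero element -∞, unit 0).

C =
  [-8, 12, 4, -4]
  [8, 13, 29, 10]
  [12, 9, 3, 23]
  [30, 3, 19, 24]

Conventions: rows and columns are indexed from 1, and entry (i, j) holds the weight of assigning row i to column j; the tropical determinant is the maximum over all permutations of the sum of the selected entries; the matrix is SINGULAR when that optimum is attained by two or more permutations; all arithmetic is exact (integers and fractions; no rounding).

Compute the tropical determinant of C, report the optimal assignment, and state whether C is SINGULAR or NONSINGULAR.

σ = (1, 2, 3, 4): (-8) + 13 + 3 + 24 = 32
σ = (1, 2, 4, 3): (-8) + 13 + 23 + 19 = 47
σ = (1, 3, 2, 4): (-8) + 29 + 9 + 24 = 54
σ = (1, 3, 4, 2): (-8) + 29 + 23 + 3 = 47
σ = (1, 4, 2, 3): (-8) + 10 + 9 + 19 = 30
σ = (1, 4, 3, 2): (-8) + 10 + 3 + 3 = 8
σ = (2, 1, 3, 4): 12 + 8 + 3 + 24 = 47
σ = (2, 1, 4, 3): 12 + 8 + 23 + 19 = 62
σ = (2, 3, 1, 4): 12 + 29 + 12 + 24 = 77
σ = (2, 3, 4, 1): 12 + 29 + 23 + 30 = 94
σ = (2, 4, 1, 3): 12 + 10 + 12 + 19 = 53
σ = (2, 4, 3, 1): 12 + 10 + 3 + 30 = 55
σ = (3, 1, 2, 4): 4 + 8 + 9 + 24 = 45
σ = (3, 1, 4, 2): 4 + 8 + 23 + 3 = 38
σ = (3, 2, 1, 4): 4 + 13 + 12 + 24 = 53
σ = (3, 2, 4, 1): 4 + 13 + 23 + 30 = 70
σ = (3, 4, 1, 2): 4 + 10 + 12 + 3 = 29
σ = (3, 4, 2, 1): 4 + 10 + 9 + 30 = 53
σ = (4, 1, 2, 3): (-4) + 8 + 9 + 19 = 32
σ = (4, 1, 3, 2): (-4) + 8 + 3 + 3 = 10
σ = (4, 2, 1, 3): (-4) + 13 + 12 + 19 = 40
σ = (4, 2, 3, 1): (-4) + 13 + 3 + 30 = 42
σ = (4, 3, 1, 2): (-4) + 29 + 12 + 3 = 40
σ = (4, 3, 2, 1): (-4) + 29 + 9 + 30 = 64
Optimal value attained by: σ = (2, 3, 4, 1).
Answer: det⊕(C) = 94; verdict: NONSINGULAR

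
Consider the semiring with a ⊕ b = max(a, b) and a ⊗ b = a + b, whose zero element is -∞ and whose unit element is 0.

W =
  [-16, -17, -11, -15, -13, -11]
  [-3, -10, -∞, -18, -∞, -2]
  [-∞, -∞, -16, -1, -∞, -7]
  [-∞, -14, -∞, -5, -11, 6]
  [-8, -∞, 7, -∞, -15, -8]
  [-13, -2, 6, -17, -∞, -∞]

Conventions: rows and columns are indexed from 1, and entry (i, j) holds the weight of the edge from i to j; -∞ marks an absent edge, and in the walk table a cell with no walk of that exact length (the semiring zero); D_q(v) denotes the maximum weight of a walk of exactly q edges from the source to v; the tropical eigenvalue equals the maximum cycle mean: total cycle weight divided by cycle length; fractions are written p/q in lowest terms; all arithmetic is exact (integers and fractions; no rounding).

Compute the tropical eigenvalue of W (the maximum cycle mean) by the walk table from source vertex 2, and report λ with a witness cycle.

q=0: [-∞, 0, -∞, -∞, -∞, -∞]
q=1: [-3, -10, -∞, -18, -∞, -2]
q=2: [-13, -4, 4, -18, -16, -12]
q=3: [-7, -14, -6, 3, -26, -3]
q=4: [-16, -5, 3, -2, -8, 9]
q=5: [-4, 7, 15, 2, -13, 4]
q=6: [4, 2, 10, 14, -9, 8]
Optimal cycle mean attained by: cycle 3->4->6->3, total (-1) + 6 + 6, length 3.
Answer: λ = 11/3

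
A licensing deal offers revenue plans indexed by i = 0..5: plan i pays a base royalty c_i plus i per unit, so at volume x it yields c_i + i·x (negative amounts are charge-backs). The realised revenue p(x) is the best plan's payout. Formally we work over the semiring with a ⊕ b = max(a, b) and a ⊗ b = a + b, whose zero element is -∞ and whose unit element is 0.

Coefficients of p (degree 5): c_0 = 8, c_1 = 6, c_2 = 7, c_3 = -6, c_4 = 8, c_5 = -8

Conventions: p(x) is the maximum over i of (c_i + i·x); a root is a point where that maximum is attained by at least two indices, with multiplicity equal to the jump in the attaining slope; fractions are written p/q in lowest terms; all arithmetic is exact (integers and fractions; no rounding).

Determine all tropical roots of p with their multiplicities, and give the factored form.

hull edge (i=0, c=8) to (i=4, c=8): slope 0, span 4
hull edge (i=4, c=8) to (i=5, c=-8): slope -16, span 1
Factored form: p(x) = -8 ⊗ (x ⊕ 0) ⊗ (x ⊕ 0) ⊗ (x ⊕ 0) ⊗ (x ⊕ 0) ⊗ (x ⊕ 16)
Answer: roots = 0 (mult 4), 16 (mult 1)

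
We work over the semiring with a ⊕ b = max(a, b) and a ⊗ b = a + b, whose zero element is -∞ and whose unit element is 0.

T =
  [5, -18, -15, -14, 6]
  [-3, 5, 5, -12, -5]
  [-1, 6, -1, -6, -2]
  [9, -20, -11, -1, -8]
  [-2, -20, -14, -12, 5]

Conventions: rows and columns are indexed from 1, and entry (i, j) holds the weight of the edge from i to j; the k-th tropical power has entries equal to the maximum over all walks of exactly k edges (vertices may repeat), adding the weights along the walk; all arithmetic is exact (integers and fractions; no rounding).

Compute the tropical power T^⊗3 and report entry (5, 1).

T^⊗2:
  [10, -9, -8, -6, 11]
  [4, 11, 10, -1, 3]
  [4, 11, 11, -6, 5]
  [14, -5, -6, -2, 15]
  [3, -8, -9, -7, 10]
T^⊗3:
  [15, -2, -3, -1, 16]
  [9, 16, 16, 4, 10]
  [10, 17, 16, 5, 10]
  [19, 0, 1, 3, 20]
  [8, -3, -3, -2, 15]
Key observation: the optimum is the walk 5->1->1->1, with weight (-2) + 5 + 5 = 8.
Optimal value attained by: walk 5->1->1->1.
Answer: (T^⊗3)[5][1] = 8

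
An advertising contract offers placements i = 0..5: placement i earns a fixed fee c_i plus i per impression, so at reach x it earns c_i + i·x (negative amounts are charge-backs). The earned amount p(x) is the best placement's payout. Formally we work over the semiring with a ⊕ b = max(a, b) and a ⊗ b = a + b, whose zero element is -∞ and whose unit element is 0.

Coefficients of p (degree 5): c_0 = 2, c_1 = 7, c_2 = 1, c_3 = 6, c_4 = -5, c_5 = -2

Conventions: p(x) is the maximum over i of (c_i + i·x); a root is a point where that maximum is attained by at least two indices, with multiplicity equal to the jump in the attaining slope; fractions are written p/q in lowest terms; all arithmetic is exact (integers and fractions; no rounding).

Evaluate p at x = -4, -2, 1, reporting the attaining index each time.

p(-4) = max(2+0·(-4)=2, 7+1·(-4)=3, 1+2·(-4)=-7, 6+3·(-4)=-6, -5+4·(-4)=-21, -2+5·(-4)=-22) = 3 (attained by i=1)
p(-2) = max(2+0·(-2)=2, 7+1·(-2)=5, 1+2·(-2)=-3, 6+3·(-2)=0, -5+4·(-2)=-13, -2+5·(-2)=-12) = 5 (attained by i=1)
p(1) = max(2+0·1=2, 7+1·1=8, 1+2·1=3, 6+3·1=9, -5+4·1=-1, -2+5·1=3) = 9 (attained by i=3)
Answer: p(-4) = 3; p(-2) = 5; p(1) = 9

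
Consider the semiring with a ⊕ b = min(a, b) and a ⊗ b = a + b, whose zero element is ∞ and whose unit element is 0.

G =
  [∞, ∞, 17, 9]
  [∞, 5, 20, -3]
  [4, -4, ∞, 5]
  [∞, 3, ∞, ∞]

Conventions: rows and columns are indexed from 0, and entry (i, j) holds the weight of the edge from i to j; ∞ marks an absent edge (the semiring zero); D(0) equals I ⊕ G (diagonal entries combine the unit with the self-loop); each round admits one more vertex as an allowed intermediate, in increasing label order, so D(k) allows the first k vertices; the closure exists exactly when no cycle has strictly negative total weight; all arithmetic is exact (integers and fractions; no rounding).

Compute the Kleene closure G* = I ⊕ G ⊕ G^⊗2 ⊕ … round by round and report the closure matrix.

D(0):
  [0, ∞, 17, 9]
  [∞, 0, 20, -3]
  [4, -4, 0, 5]
  [∞, 3, ∞, 0]
D(1):
  [0, ∞, 17, 9]
  [∞, 0, 20, -3]
  [4, -4, 0, 5]
  [∞, 3, ∞, 0]
D(2):
  [0, ∞, 17, 9]
  [∞, 0, 20, -3]
  [4, -4, 0, -7]
  [∞, 3, 23, 0]
D(3):
  [0, 13, 17, 9]
  [24, 0, 20, -3]
  [4, -4, 0, -7]
  [27, 3, 23, 0]
D(4):
  [0, 12, 17, 9]
  [24, 0, 20, -3]
  [4, -4, 0, -7]
  [27, 3, 23, 0]
Answer: G* = [[0, 12, 17, 9], [24, 0, 20, -3], [4, -4, 0, -7], [27, 3, 23, 0]]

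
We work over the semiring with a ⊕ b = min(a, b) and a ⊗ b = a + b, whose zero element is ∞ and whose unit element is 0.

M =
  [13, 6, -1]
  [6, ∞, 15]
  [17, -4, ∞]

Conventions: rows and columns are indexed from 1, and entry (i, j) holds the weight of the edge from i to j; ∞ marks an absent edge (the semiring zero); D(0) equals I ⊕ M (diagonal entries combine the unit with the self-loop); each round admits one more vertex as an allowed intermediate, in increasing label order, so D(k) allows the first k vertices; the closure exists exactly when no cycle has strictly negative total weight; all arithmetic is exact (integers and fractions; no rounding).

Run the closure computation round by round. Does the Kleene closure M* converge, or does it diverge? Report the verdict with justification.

D(0):
  [0, 6, -1]
  [6, 0, 15]
  [17, -4, 0]
D(1):
  [0, 6, -1]
  [6, 0, 5]
  [17, -4, 0]
D(2):
  [0, 6, -1]
  [6, 0, 5]
  [2, -4, 0]
D(3):
  [0, -5, -1]
  [6, 0, 5]
  [2, -4, 0]
Key observation: every diagonal entry stays at the unit through all rounds, so no improving cycle exists.
Answer: CONVERGES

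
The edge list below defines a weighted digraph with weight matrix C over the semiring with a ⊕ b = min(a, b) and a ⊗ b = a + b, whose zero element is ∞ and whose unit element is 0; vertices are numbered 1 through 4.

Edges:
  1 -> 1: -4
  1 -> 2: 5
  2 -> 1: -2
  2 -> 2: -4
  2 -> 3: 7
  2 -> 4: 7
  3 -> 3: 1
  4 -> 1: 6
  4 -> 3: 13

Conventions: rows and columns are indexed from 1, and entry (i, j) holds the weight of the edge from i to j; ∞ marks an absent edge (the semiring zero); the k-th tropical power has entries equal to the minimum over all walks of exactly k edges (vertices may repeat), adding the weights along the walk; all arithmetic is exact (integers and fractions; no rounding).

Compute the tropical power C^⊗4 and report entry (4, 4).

C^⊗2:
  [-8, 1, 12, 12]
  [-6, -8, 3, 3]
  [∞, ∞, 2, ∞]
  [2, 11, 14, ∞]
C^⊗3:
  [-12, -3, 8, 8]
  [-10, -12, -1, -1]
  [∞, ∞, 3, ∞]
  [-2, 7, 15, 18]
C^⊗4:
  [-16, -7, 4, 4]
  [-14, -16, -5, -5]
  [∞, ∞, 4, ∞]
  [-6, 3, 14, 14]
Key observation: the optimum is the walk 4->1->1->2->4, with weight 6 + (-4) + 5 + 7 = 14.
Optimal value attained by: walk 4->1->1->2->4.
Answer: (C^⊗4)[4][4] = 14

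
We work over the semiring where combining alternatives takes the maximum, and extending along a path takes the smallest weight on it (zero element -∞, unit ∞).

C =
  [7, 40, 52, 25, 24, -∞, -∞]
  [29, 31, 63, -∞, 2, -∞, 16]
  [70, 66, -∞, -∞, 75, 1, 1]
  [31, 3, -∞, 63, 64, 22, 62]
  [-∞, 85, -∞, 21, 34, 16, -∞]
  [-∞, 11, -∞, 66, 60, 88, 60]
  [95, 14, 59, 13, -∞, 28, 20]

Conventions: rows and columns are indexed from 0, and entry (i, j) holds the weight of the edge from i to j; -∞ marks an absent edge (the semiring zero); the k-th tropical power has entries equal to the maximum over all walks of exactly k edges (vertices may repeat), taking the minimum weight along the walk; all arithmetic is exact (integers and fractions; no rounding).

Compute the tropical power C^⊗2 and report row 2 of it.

C^⊗2:
  [52, 52, 40, 25, 52, 22, 25]
  [63, 63, 31, 25, 63, 16, 16]
  [29, 75, 63, 25, 34, 16, 16]
  [62, 64, 59, 63, 63, 28, 62]
  [29, 34, 63, 21, 34, 21, 21]
  [60, 60, 59, 66, 64, 88, 62]
  [59, 59, 52, 28, 59, 28, 28]
Answer: row 2 of C^⊗2 = [29, 75, 63, 25, 34, 16, 16]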